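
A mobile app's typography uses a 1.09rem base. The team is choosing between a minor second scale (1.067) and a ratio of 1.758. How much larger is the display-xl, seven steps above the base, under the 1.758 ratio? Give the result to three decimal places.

Minor second: 1.09 × 1.067⁷ = 1.71624rem
At 1.758: 1.09 × 1.758⁷ = 56.56641rem
Difference: 56.56641 − 1.71624 = 54.85017rem

54.850rem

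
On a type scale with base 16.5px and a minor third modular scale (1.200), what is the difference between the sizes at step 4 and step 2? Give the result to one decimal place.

10.5px

Step 2: 16.5 × 1.200² = 23.760px
Step 4: 16.5 × 1.200⁴ = 34.214px
Difference: 34.214 − 23.760 = 10.454px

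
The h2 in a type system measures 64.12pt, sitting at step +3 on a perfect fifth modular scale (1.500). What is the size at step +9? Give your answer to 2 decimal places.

730.37pt

64.12 × 1.500⁶ = 64.12 × 11.39062 ≈ 730.367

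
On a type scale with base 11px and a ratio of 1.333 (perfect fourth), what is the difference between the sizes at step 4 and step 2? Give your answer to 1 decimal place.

15.2px

Step 2: 11.0 × 1.333² = 19.546px
Step 4: 11.0 × 1.333⁴ = 34.731px
Difference: 34.731 − 19.546 = 15.185px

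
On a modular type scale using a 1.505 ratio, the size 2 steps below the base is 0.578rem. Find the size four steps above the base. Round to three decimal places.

0.578 × 1.505⁶ = 0.578 × 11.62034 ≈ 6.717

6.717rem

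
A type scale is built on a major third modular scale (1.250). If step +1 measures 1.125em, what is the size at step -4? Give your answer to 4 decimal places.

0.3686em

Moving from step +1 to step -4 is 5 steps down, so divide by r⁵.
1.125 ÷ 1.250⁵ = 1.125 ÷ 3.05176 ≈ 0.3686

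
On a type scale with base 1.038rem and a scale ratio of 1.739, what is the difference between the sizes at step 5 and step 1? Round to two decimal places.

Step 1: 1.038 × 1.739 = 1.8051rem
Step 5: 1.038 × 1.739⁵ = 16.5080rem
Difference: 16.5080 − 1.8051 = 14.7029rem

14.70rem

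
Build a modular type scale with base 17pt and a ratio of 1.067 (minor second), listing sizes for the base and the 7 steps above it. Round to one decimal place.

Step 0: 17pt
Step 1: 17.0 × 1.067 = 18.1
Step 2: 17.0 × 1.067² = 19.4
Step 3: 17.0 × 1.067³ = 20.7
Step 4: 17.0 × 1.067⁴ = 22.0
Step 5: 17.0 × 1.067⁵ = 23.5
Step 6: 17.0 × 1.067⁶ = 25.1
Step 7: 17.0 × 1.067⁷ = 26.8

17.0pt, 18.1pt, 19.4pt, 20.7pt, 22.0pt, 23.5pt, 25.1pt, 26.8pt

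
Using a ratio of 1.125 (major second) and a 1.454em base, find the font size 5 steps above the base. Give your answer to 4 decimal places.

1.454 × 1.125⁵ = 1.454 × 1.80203 ≈ 2.6202

2.6202em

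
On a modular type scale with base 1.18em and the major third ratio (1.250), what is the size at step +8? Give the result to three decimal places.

7.033em

1.18 × 1.250⁸ = 1.18 × 5.96046 ≈ 7.033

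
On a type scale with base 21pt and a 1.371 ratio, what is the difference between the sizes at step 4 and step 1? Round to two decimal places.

Step 1: 21.0 × 1.371 = 28.7910pt
Step 4: 21.0 × 1.371⁴ = 74.1941pt
Difference: 74.1941 − 28.7910 = 45.4031pt

45.40pt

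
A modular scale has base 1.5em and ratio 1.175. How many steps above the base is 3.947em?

1.175ⁿ = 3.947 / 1.5 = 2.6313
n = ln(2.6313) / ln(1.175) = 0.9675 / 0.1613 ≈ 6.00

6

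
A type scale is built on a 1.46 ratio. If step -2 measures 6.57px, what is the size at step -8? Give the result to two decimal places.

0.68px

6.57 ÷ 1.46⁶ = 6.57 ÷ 9.68539 ≈ 0.678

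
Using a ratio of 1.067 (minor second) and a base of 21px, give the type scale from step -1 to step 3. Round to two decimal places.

19.68px, 21.00px, 22.41px, 23.91px, 25.51px

Step -1: 21.0 ÷ 1.067 = 19.68
Step 0: 21px
Step 1: 21.0 × 1.067 = 22.41
Step 2: 21.0 × 1.067² = 23.91
Step 3: 21.0 × 1.067³ = 25.51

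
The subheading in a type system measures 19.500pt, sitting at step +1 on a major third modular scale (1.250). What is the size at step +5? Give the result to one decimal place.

47.6pt

19.500 × 1.250⁴ = 19.500 × 2.44141 ≈ 47.607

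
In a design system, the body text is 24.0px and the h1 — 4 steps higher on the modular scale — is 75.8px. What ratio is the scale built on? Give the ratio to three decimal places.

r⁴ = 75.8 / 24.0, so r = (75.8/24.0)^(1/4).
r = 3.1583^(1/4) ≈ 1.3331

1.333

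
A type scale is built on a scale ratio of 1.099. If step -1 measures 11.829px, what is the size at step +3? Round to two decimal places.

11.829 × 1.099⁴ = 11.829 × 1.45878 ≈ 17.256

17.26px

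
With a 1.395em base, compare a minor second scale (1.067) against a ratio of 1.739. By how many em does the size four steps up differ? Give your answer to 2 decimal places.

Minor second: 1.395 × 1.067⁴ = 1.8081em
At 1.739: 1.395 × 1.739⁴ = 12.7577em
Difference: 12.7577 − 1.8081 = 10.9496em

10.95em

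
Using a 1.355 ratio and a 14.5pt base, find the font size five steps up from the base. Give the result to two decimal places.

66.23pt

Each step on a modular scale multiplies by the ratio, so the size n steps from the base is base × ratioⁿ.
14.5 × 1.355⁵ = 14.5 × 4.56769 ≈ 66.23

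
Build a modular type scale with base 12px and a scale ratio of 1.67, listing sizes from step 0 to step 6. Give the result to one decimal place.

12.0px, 20.0px, 33.5px, 55.9px, 93.3px, 155.9px, 260.3px

Step 0: 12px
Step 1: 12.0 × 1.67 = 20.0
Step 2: 12.0 × 1.67² = 33.5
Step 3: 12.0 × 1.67³ = 55.9
Step 4: 12.0 × 1.67⁴ = 93.3
Step 5: 12.0 × 1.67⁵ = 155.9
Step 6: 12.0 × 1.67⁶ = 260.3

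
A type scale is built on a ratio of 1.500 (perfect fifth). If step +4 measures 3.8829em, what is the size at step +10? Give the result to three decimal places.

The gap is 10 − (4) = 6 steps, so the factor is 1.500^6.
3.8829 × 1.500⁶ = 3.8829 × 11.39062 ≈ 44.229

44.229em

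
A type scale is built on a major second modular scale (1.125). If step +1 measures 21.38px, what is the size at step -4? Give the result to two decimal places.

11.86px

21.38 ÷ 1.125⁵ = 21.38 ÷ 1.80203 ≈ 11.864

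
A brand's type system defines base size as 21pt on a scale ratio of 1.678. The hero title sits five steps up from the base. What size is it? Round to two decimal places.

279.37pt

Each step on a modular scale multiplies by the ratio, so the size n steps from the base is base × ratioⁿ.
21.0 × 1.678⁵ = 21.0 × 13.30331 ≈ 279.37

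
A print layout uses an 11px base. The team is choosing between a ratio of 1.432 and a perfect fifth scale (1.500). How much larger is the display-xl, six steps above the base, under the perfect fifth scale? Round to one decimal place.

At 1.432: 11.0 × 1.432⁶ = 94.853px
Perfect fifth: 11.0 × 1.500⁶ = 125.297px
Difference: 125.297 − 94.853 = 30.444px

30.4px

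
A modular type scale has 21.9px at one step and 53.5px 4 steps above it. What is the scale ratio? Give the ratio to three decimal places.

1.250

r⁴ = 53.5 / 21.9, so r = (53.5/21.9)^(1/4).
r = 2.4429^(1/4) ≈ 1.2502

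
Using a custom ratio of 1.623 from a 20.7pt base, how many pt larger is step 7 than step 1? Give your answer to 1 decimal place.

580.4pt

Step 1: 20.7 × 1.623 = 33.596pt
Step 7: 20.7 × 1.623⁷ = 614.045pt
Difference: 614.045 − 33.596 = 580.449pt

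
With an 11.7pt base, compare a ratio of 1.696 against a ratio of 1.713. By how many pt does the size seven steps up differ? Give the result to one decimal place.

At 1.696: 11.7 × 1.696⁷ = 472.244pt
At 1.713: 11.7 × 1.713⁷ = 506.393pt
Difference: 506.393 − 472.244 = 34.149pt

34.1pt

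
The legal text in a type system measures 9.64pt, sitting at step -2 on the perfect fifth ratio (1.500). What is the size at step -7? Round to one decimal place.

1.3pt

9.64 ÷ 1.500⁵ = 9.64 ÷ 7.59375 ≈ 1.269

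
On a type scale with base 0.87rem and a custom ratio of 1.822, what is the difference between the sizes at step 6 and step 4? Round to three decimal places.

Step 4: 0.87 × 1.822⁴ = 9.58766rem
Step 6: 0.87 × 1.822⁶ = 31.82801rem
Difference: 31.82801 − 9.58766 = 22.24035rem

22.240rem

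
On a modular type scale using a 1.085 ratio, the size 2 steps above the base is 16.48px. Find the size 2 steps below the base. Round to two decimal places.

The gap is -2 − (2) = -4 steps, so the factor is 1.085^-4.
16.48 ÷ 1.085⁴ = 16.48 ÷ 1.38586 ≈ 11.892

11.89px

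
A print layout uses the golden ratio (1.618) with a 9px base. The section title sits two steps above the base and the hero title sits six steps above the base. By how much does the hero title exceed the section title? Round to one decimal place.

Step 2: 9.0 × 1.618² = 23.561px
Step 6: 9.0 × 1.618⁶ = 161.478px
Difference: 161.478 − 23.561 = 137.917px

137.9px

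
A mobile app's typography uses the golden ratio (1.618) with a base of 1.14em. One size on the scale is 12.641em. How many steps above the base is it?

5

1.618ⁿ = 12.641 / 1.14 = 11.0886
n = ln(11.0886) / ln(1.618) = 2.4059 / 0.4812 ≈ 5.00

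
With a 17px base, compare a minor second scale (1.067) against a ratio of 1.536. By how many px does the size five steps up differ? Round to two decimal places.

121.84px

Minor second: 17.0 × 1.067⁵ = 23.5110px
At 1.536: 17.0 × 1.536⁵ = 145.3466px
Difference: 145.3466 − 23.5110 = 121.8356px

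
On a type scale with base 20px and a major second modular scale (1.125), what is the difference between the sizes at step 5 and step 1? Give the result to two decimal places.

13.54px

Step 1: 20.0 × 1.125 = 22.5000px
Step 5: 20.0 × 1.125⁵ = 36.0406px
Difference: 36.0406 − 22.5000 = 13.5406px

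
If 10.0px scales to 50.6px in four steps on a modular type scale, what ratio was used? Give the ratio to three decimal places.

1.500

The ratio satisfies 10.0 × r⁴ = 50.6, so r = (50.6 / 10.0)^(1/4).
r = 5.0600^(1/4) ≈ 1.4998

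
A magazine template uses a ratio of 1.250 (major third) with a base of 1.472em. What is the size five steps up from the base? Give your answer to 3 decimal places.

4.492em

1.472 × 1.250⁵ = 1.472 × 3.05176 ≈ 4.492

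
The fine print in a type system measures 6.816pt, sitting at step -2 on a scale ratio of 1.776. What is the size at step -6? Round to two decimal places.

0.69pt

Moving from step -2 to step -6 is 4 steps down, so divide by r⁴.
6.816 ÷ 1.776⁴ = 6.816 ÷ 9.94883 ≈ 0.685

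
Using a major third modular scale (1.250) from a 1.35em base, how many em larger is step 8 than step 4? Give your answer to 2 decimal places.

4.75em

Step 4: 1.35 × 1.250⁴ = 3.2959em
Step 8: 1.35 × 1.250⁸ = 8.0466em
Difference: 8.0466 − 3.2959 = 4.7507em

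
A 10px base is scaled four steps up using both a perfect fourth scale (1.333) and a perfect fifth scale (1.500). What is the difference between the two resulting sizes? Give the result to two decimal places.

19.05px

Perfect fourth: 10.0 × 1.333⁴ = 31.5733px
Perfect fifth: 10.0 × 1.500⁴ = 50.6250px
Difference: 50.6250 − 31.5733 = 19.0517px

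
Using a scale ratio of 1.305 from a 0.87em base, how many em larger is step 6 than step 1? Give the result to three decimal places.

Step 1: 0.87 × 1.305 = 1.13535em
Step 6: 0.87 × 1.305⁶ = 4.29717em
Difference: 4.29717 − 1.13535 = 3.16182em

3.162em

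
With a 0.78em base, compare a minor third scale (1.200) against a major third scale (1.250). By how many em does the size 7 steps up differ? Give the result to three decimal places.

0.924em

Minor third: 0.78 × 1.200⁷ = 2.79488em
Major third: 0.78 × 1.250⁷ = 3.71933em
Difference: 3.71933 − 2.79488 = 0.92445em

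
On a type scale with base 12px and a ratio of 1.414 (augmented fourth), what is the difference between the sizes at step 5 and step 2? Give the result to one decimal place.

43.8px

Step 2: 12.0 × 1.414² = 23.993px
Step 5: 12.0 × 1.414⁵ = 67.831px
Difference: 67.831 − 23.993 = 43.838px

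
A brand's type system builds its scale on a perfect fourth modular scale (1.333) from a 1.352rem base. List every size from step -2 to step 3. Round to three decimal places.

Step -2: 1.352 ÷ 1.333² = 0.761
Step -1: 1.352 ÷ 1.333 = 1.014
Step 0: 1.352rem
Step 1: 1.352 × 1.333 = 1.802
Step 2: 1.352 × 1.333² = 2.402
Step 3: 1.352 × 1.333³ = 3.202

0.761rem, 1.014rem, 1.352rem, 1.802rem, 2.402rem, 3.202rem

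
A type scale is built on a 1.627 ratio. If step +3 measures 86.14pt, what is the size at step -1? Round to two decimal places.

86.14 ÷ 1.627⁴ = 86.14 ÷ 7.00729 ≈ 12.293

12.29pt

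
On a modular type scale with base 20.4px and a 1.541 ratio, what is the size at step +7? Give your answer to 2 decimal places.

Each step on a modular scale multiplies by the ratio, so the size n steps from the base is base × ratioⁿ.
20.4 × 1.541⁷ = 20.4 × 20.63567 ≈ 420.97

420.97px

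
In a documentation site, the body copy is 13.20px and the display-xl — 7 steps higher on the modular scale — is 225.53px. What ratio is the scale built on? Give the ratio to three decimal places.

The ratio satisfies 13.20 × r⁷ = 225.53, so r = (225.53 / 13.20)^(1/7).
r = 17.0856^(1/7) ≈ 1.5000

1.500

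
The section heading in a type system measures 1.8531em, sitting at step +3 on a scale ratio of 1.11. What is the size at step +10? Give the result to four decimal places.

3.8473em

Moving from step +3 to step +10 is 7 steps up, so multiply by r⁷.
1.8531 × 1.11⁷ = 1.8531 × 2.07616 ≈ 3.8473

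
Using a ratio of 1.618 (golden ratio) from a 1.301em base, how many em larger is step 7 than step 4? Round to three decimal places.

28.852em

Step 4: 1.301 × 1.618⁴ = 8.91644em
Step 7: 1.301 × 1.618⁷ = 37.76825em
Difference: 37.76825 − 8.91644 = 28.85181em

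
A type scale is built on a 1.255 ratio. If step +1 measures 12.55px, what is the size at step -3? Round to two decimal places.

5.06px

12.55 ÷ 1.255⁴ = 12.55 ÷ 2.48070 ≈ 5.059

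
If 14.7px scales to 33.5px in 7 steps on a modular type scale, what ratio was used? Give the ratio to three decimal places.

The ratio satisfies 14.7 × r⁷ = 33.5, so r = (33.5 / 14.7)^(1/7).
r = 2.2789^(1/7) ≈ 1.1249

1.125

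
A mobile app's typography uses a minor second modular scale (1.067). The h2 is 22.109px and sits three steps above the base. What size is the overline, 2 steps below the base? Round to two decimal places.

15.99px

Moving from step +3 to step -2 is 5 steps down, so divide by r⁵.
22.109 ÷ 1.067⁵ = 22.109 ÷ 1.38300 ≈ 15.986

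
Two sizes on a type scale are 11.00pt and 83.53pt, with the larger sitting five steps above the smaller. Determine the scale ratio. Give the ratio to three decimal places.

r⁵ = 83.53 / 11.00, so r = (83.53/11.00)^(1/5).
r = 7.5936^(1/5) ≈ 1.5000

1.500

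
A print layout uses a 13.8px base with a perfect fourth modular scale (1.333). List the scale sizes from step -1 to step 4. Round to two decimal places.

10.35px, 13.80px, 18.40px, 24.52px, 32.69px, 43.57px

Step -1: 13.8 ÷ 1.333 = 10.35
Step 0: 13.8px
Step 1: 13.8 × 1.333 = 18.40
Step 2: 13.8 × 1.333² = 24.52
Step 3: 13.8 × 1.333³ = 32.69
Step 4: 13.8 × 1.333⁴ = 43.57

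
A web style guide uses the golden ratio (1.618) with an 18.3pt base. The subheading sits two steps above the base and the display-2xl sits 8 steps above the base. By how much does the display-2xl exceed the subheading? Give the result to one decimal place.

Step 2: 18.3 × 1.618² = 47.908pt
Step 8: 18.3 × 1.618⁸ = 859.566pt
Difference: 859.566 − 47.908 = 811.658pt

811.7pt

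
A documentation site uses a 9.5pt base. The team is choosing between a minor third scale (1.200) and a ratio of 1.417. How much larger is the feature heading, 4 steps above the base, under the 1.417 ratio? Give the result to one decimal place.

Minor third: 9.5 × 1.200⁴ = 19.699pt
At 1.417: 9.5 × 1.417⁴ = 38.300pt
Difference: 38.300 − 19.699 = 18.601pt

18.6pt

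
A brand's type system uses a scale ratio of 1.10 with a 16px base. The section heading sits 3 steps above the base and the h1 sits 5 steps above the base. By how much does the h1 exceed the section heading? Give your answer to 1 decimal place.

4.5px

Step 3: 16.0 × 1.10³ = 21.296px
Step 5: 16.0 × 1.10⁵ = 25.768px
Difference: 25.768 − 21.296 = 4.472px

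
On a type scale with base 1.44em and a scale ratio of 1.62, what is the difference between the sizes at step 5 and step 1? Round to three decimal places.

13.734em

Step 1: 1.44 × 1.62 = 2.33280em
Step 5: 1.44 × 1.62⁵ = 16.06710em
Difference: 16.06710 − 2.33280 = 13.73430em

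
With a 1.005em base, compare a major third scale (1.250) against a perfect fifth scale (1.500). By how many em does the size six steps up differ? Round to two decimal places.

Major third: 1.005 × 1.250⁶ = 3.8338em
Perfect fifth: 1.005 × 1.500⁶ = 11.4476em
Difference: 11.4476 − 3.8338 = 7.6138em

7.61em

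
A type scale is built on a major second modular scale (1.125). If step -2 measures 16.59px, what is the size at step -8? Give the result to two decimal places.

8.18px

Moving from step -2 to step -8 is 6 steps down, so divide by r⁶.
16.59 ÷ 1.125⁶ = 16.59 ÷ 2.02729 ≈ 8.183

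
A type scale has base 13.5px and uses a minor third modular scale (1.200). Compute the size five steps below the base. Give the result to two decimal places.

5.43px

Every step multiplies by the scale ratio.
13.5 ÷ 1.200⁵ = 13.5 ÷ 2.48832 ≈ 5.43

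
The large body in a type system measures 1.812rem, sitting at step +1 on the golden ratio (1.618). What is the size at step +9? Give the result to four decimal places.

Moving from step +1 to step +9 is 8 steps up, so multiply by r⁸.
1.812 × 1.618⁸ = 1.812 × 46.97082 ≈ 85.1111

85.1111rem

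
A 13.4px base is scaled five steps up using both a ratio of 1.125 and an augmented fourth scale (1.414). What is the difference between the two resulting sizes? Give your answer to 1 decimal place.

51.6px

At 1.125: 13.4 × 1.125⁵ = 24.147px
Augmented fourth: 13.4 × 1.414⁵ = 75.745px
Difference: 75.745 − 24.147 = 51.598px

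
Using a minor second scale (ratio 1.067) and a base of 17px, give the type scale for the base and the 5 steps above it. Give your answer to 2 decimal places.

17.00px, 18.14px, 19.35px, 20.65px, 22.03px, 23.51px

Step 0: 17px
Step 1: 17.0 × 1.067 = 18.14
Step 2: 17.0 × 1.067² = 19.35
Step 3: 17.0 × 1.067³ = 20.65
Step 4: 17.0 × 1.067⁴ = 22.03
Step 5: 17.0 × 1.067⁵ = 23.51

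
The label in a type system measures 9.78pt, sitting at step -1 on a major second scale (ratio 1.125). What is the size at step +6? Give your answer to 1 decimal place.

9.78 × 1.125⁷ = 9.78 × 2.28070 ≈ 22.305

22.3pt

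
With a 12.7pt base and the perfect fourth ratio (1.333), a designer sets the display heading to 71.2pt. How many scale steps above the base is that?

1.333ⁿ = 71.2 / 12.7 = 5.6063
n = ln(5.6063) / ln(1.333) = 1.7239 / 0.2874 ≈ 6.00

6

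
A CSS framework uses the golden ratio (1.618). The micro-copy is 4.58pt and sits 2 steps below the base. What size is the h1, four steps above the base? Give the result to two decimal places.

4.58 × 1.618⁶ = 4.58 × 17.94201 ≈ 82.174

82.17pt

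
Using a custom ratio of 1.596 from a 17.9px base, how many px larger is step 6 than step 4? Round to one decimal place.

Step 4: 17.9 × 1.596⁴ = 116.141px
Step 6: 17.9 × 1.596⁶ = 295.836px
Difference: 295.836 − 116.141 = 179.695px

179.7px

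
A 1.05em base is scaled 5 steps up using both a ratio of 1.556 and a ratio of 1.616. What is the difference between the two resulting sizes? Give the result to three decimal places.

1.994em

At 1.556: 1.05 × 1.556⁵ = 9.57717em
At 1.616: 1.05 × 1.616⁵ = 11.57167em
Difference: 11.57167 − 9.57717 = 1.99450em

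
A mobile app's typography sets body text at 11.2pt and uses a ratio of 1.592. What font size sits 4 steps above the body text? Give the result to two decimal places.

71.94pt

A modular type scale is a geometric sequence: sizeₙ = base × rⁿ.
11.2 × 1.592⁴ = 11.2 × 6.42351 ≈ 71.94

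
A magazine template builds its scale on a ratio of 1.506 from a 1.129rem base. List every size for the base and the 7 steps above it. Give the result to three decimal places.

Step 0: 1.129rem
Step 1: 1.129 × 1.506 = 1.700
Step 2: 1.129 × 1.506² = 2.561
Step 3: 1.129 × 1.506³ = 3.856
Step 4: 1.129 × 1.506⁴ = 5.808
Step 5: 1.129 × 1.506⁵ = 8.746
Step 6: 1.129 × 1.506⁶ = 13.172
Step 7: 1.129 × 1.506⁷ = 19.837

1.129rem, 1.700rem, 2.561rem, 3.856rem, 5.808rem, 8.746rem, 13.172rem, 19.837rem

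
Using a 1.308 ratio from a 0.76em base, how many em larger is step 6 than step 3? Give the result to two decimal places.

2.11em

Step 3: 0.76 × 1.308³ = 1.7007em
Step 6: 0.76 × 1.308⁶ = 3.8059em
Difference: 3.8059 − 1.7007 = 2.1052em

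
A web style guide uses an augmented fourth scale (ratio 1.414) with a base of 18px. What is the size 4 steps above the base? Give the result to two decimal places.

71.96px

A modular type scale is a geometric sequence: sizeₙ = base × rⁿ.
18.0 × 1.414⁴ = 18.0 × 3.99758 ≈ 71.96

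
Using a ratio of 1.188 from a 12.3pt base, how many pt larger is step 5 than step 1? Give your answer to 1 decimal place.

14.5pt

Step 1: 12.3 × 1.188 = 14.612pt
Step 5: 12.3 × 1.188⁵ = 29.106pt
Difference: 29.106 − 14.612 = 14.494pt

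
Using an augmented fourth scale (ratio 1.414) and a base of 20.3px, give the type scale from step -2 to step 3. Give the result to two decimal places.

Step -2: 20.3 ÷ 1.414² = 10.15
Step -1: 20.3 ÷ 1.414 = 14.36
Step 0: 20.3px
Step 1: 20.3 × 1.414 = 28.70
Step 2: 20.3 × 1.414² = 40.59
Step 3: 20.3 × 1.414³ = 57.39

10.15px, 14.36px, 20.30px, 28.70px, 40.59px, 57.39px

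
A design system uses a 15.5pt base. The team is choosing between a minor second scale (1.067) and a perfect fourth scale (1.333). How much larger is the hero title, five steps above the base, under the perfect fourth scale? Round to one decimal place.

43.8pt

Minor second: 15.5 × 1.067⁵ = 21.436pt
Perfect fourth: 15.5 × 1.333⁵ = 65.235pt
Difference: 65.235 − 21.436 = 43.799pt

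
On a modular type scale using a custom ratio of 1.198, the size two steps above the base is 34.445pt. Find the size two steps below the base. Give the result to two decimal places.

16.72pt

Moving from step +2 to step -2 is 4 steps down, so divide by r⁴.
34.445 ÷ 1.198⁴ = 34.445 ÷ 2.05981 ≈ 16.722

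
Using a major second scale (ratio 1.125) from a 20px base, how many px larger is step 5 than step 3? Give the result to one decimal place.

Step 3: 20.0 × 1.125³ = 28.477px
Step 5: 20.0 × 1.125⁵ = 36.041px
Difference: 36.041 − 28.477 = 7.564px

7.6px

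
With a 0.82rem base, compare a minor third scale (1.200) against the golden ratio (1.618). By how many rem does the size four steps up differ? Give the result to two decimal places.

Minor third: 0.82 × 1.200⁴ = 1.7004rem
Golden ratio: 0.82 × 1.618⁴ = 5.6199rem
Difference: 5.6199 − 1.7004 = 3.9195rem

3.92rem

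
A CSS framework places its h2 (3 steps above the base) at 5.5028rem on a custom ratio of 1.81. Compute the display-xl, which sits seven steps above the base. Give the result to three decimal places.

5.5028 × 1.81⁴ = 5.5028 × 10.73283 ≈ 59.061

59.061rem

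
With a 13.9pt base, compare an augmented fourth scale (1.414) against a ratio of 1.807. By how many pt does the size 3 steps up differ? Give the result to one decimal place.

Augmented fourth: 13.9 × 1.414³ = 39.297pt
At 1.807: 13.9 × 1.807³ = 82.014pt
Difference: 82.014 − 39.297 = 42.717pt

42.7pt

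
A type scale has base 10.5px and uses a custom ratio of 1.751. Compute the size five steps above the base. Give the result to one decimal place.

172.8px

Each step on a modular scale multiplies by the ratio, so the size n steps from the base is base × ratioⁿ.
10.5 × 1.751⁵ = 10.5 × 16.46003 ≈ 172.83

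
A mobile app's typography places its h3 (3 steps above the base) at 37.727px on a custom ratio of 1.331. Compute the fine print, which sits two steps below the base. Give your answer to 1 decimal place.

37.727 ÷ 1.331⁵ = 37.727 ÷ 4.17725 ≈ 9.032

9.0px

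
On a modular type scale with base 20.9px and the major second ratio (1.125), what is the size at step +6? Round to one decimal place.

Every step multiplies by the scale ratio.
20.9 × 1.125⁶ = 20.9 × 2.02729 ≈ 42.37

42.4px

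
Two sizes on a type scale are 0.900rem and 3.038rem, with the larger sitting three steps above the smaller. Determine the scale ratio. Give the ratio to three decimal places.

1.500

The ratio satisfies 0.900 × r³ = 3.038, so r = (3.038 / 0.900)^(1/3).
r = 3.3756^(1/3) ≈ 1.5001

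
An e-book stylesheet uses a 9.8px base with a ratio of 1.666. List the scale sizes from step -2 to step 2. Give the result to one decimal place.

Step -2: 9.8 ÷ 1.666² = 3.5
Step -1: 9.8 ÷ 1.666 = 5.9
Step 0: 9.8px
Step 1: 9.8 × 1.666 = 16.3
Step 2: 9.8 × 1.666² = 27.2

3.5px, 5.9px, 9.8px, 16.3px, 27.2px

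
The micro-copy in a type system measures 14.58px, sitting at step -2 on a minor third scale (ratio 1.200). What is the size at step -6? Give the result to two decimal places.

Moving from step -2 to step -6 is 4 steps down, so divide by r⁴.
14.58 ÷ 1.200⁴ = 14.58 ÷ 2.07360 ≈ 7.031

7.03px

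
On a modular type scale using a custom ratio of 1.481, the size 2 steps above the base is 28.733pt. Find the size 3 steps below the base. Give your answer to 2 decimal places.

28.733 ÷ 1.481⁵ = 28.733 ÷ 7.12484 ≈ 4.033

4.03pt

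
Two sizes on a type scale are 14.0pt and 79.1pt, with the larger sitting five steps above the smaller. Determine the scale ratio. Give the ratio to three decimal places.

The ratio satisfies 14.0 × r⁵ = 79.1, so r = (79.1 / 14.0)^(1/5).
r = 5.6500^(1/5) ≈ 1.4139

1.414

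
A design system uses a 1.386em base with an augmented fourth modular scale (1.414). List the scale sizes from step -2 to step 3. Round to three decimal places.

0.693em, 0.980em, 1.386em, 1.960em, 2.771em, 3.918em

Step -2: 1.386 ÷ 1.414² = 0.693
Step -1: 1.386 ÷ 1.414 = 0.980
Step 0: 1.386em
Step 1: 1.386 × 1.414 = 1.960
Step 2: 1.386 × 1.414² = 2.771
Step 3: 1.386 × 1.414³ = 3.918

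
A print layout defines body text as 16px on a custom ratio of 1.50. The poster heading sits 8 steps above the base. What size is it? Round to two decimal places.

410.06px

Every step multiplies by the scale ratio.
16.0 × 1.50⁸ = 16.0 × 25.62891 ≈ 410.06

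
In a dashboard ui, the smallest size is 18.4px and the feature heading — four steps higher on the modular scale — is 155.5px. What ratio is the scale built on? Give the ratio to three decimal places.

r⁴ = 155.5 / 18.4, so r = (155.5/18.4)^(1/4).
r = 8.4511^(1/4) ≈ 1.7050

1.705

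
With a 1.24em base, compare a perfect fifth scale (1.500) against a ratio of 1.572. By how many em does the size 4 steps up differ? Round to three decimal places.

Perfect fifth: 1.24 × 1.500⁴ = 6.27750em
At 1.572: 1.24 × 1.572⁴ = 7.57237em
Difference: 7.57237 − 6.27750 = 1.29487em

1.295em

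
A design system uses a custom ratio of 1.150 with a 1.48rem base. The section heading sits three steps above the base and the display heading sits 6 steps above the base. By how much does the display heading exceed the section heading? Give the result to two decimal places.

1.17rem

Step 3: 1.48 × 1.150³ = 2.2509rem
Step 6: 1.48 × 1.150⁶ = 3.4233rem
Difference: 3.4233 − 2.2509 = 1.1724rem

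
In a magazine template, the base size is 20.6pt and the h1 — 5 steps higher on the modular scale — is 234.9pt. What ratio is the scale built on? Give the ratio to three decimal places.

The ratio satisfies 20.6 × r⁵ = 234.9, so r = (234.9 / 20.6)^(1/5).
r = 11.4029^(1/5) ≈ 1.6271

1.627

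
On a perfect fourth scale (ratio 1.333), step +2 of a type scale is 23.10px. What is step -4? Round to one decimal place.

4.1px

The gap is -4 − (2) = -6 steps, so the factor is 1.333^-6.
23.10 ÷ 1.333⁶ = 23.10 ÷ 5.61023 ≈ 4.117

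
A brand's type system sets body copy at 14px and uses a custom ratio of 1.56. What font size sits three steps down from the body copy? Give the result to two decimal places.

14.0 ÷ 1.56³ = 14.0 ÷ 3.79642 ≈ 3.69

3.69px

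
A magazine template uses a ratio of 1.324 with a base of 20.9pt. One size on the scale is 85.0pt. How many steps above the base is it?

1.324ⁿ = 85.0 / 20.9 = 4.0670
n = ln(4.0670) / ln(1.324) = 1.4029 / 0.2807 ≈ 5.00

5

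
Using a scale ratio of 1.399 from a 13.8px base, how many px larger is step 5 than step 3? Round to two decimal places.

Step 3: 13.8 × 1.399³ = 37.7861px
Step 5: 13.8 × 1.399⁵ = 73.9550px
Difference: 73.9550 − 37.7861 = 36.1689px

36.17px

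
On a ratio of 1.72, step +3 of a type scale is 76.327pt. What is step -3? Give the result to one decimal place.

2.9pt

76.327 ÷ 1.72⁶ = 76.327 ÷ 25.89230 ≈ 2.948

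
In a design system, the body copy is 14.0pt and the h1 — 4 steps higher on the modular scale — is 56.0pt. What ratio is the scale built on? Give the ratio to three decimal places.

The ratio satisfies 14.0 × r⁴ = 56.0, so r = (56.0 / 14.0)^(1/4).
r = 4.0000^(1/4) ≈ 1.4142

1.414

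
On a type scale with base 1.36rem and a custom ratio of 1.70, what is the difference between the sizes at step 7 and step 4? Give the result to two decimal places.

44.45rem

Step 4: 1.36 × 1.70⁴ = 11.3589rem
Step 7: 1.36 × 1.70⁷ = 55.8061rem
Difference: 55.8061 − 11.3589 = 44.4472rem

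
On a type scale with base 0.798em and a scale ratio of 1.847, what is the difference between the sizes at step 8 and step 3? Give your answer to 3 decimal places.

103.050em

Step 3: 0.798 × 1.847³ = 5.02810em
Step 8: 0.798 × 1.847⁸ = 108.07819em
Difference: 108.07819 − 5.02810 = 103.05009em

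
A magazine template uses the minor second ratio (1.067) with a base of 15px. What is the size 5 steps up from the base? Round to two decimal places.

Each step on a modular scale multiplies by the ratio, so the size n steps from the base is base × ratioⁿ.
15.0 × 1.067⁵ = 15.0 × 1.38300 ≈ 20.74

20.74px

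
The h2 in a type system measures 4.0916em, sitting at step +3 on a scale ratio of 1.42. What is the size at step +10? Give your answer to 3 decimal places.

47.633em

4.0916 × 1.42⁷ = 4.0916 × 11.64175 ≈ 47.633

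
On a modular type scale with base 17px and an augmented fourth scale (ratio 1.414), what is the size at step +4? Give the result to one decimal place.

Each step on a modular scale multiplies by the ratio, so the size n steps from the base is base × ratioⁿ.
17.0 × 1.414⁴ = 17.0 × 3.99758 ≈ 67.96

68.0px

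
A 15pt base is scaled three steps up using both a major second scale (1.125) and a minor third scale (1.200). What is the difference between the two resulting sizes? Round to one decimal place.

4.6pt

Major second: 15.0 × 1.125³ = 21.357pt
Minor third: 15.0 × 1.200³ = 25.920pt
Difference: 25.920 − 21.357 = 4.563pt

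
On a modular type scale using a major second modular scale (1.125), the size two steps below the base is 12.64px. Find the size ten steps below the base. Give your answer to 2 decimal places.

4.93px

12.64 ÷ 1.125⁸ = 12.64 ÷ 2.56578 ≈ 4.926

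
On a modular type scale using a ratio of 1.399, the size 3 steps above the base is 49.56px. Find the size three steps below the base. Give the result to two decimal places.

6.61px

Moving from step +3 to step -3 is 6 steps down, so divide by r⁶.
49.56 ÷ 1.399⁶ = 49.56 ÷ 7.49732 ≈ 6.610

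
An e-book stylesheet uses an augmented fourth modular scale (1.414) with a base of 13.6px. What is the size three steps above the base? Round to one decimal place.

38.4px

13.6 × 1.414³ = 13.6 × 2.82715 ≈ 38.45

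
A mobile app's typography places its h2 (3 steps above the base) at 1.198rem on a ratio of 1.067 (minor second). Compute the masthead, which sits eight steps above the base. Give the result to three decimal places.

1.657rem

1.198 × 1.067⁵ = 1.198 × 1.38300 ≈ 1.657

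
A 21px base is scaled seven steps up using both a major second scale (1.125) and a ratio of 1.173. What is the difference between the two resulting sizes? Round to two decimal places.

Major second: 21.0 × 1.125⁷ = 47.8946px
At 1.173: 21.0 × 1.173⁷ = 64.1661px
Difference: 64.1661 − 47.8946 = 16.2715px

16.27px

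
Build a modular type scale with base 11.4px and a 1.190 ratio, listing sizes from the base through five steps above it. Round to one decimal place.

11.4px, 13.6px, 16.1px, 19.2px, 22.9px, 27.2px

Step 0: 11.4px
Step 1: 11.4 × 1.190 = 13.6
Step 2: 11.4 × 1.190² = 16.1
Step 3: 11.4 × 1.190³ = 19.2
Step 4: 11.4 × 1.190⁴ = 22.9
Step 5: 11.4 × 1.190⁵ = 27.2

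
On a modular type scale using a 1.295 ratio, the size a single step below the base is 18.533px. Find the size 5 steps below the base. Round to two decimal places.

6.59px

18.533 ÷ 1.295⁴ = 18.533 ÷ 2.81241 ≈ 6.590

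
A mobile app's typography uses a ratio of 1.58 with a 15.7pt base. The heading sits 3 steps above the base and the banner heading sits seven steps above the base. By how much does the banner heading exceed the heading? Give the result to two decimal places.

Step 3: 15.7 × 1.58³ = 61.9257pt
Step 7: 15.7 × 1.58⁷ = 385.9218pt
Difference: 385.9218 − 61.9257 = 323.9961pt

324.00pt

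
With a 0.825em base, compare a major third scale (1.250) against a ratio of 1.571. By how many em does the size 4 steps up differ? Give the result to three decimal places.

3.011em

Major third: 0.825 × 1.250⁴ = 2.01416em
At 1.571: 0.825 × 1.571⁴ = 5.02526em
Difference: 5.02526 − 2.01416 = 3.01110em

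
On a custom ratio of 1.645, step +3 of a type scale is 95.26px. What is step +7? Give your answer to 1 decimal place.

95.26 × 1.645⁴ = 95.26 × 7.32257 ≈ 697.548

697.5px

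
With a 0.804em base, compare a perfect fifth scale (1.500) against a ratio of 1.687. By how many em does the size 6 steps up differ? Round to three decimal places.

9.375em

Perfect fifth: 0.804 × 1.500⁶ = 9.15806em
At 1.687: 0.804 × 1.687⁶ = 18.53303em
Difference: 18.53303 − 9.15806 = 9.37497em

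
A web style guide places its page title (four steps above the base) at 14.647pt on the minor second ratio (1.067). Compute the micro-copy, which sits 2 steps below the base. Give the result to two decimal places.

9.93pt

Moving from step +4 to step -2 is 6 steps down, so divide by r⁶.
14.647 ÷ 1.067⁶ = 14.647 ÷ 1.47566 ≈ 9.926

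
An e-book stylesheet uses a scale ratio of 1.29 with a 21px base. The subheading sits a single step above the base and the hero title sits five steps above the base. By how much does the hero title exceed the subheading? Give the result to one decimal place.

47.9px

Step 1: 21.0 × 1.29 = 27.090px
Step 5: 21.0 × 1.29⁵ = 75.018px
Difference: 75.018 − 27.090 = 47.928px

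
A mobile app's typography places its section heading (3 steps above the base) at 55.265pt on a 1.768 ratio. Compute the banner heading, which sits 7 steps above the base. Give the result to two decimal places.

55.265 × 1.768⁴ = 55.265 × 9.77078 ≈ 539.982

539.98pt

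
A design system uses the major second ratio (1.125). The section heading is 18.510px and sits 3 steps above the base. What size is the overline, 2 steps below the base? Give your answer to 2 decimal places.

10.27px

The gap is -2 − (3) = -5 steps, so the factor is 1.125^-5.
18.510 ÷ 1.125⁵ = 18.510 ÷ 1.80203 ≈ 10.272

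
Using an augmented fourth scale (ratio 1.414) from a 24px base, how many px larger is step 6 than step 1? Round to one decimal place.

157.9px

Step 1: 24.0 × 1.414 = 33.936px
Step 6: 24.0 × 1.414⁶ = 191.826px
Difference: 191.826 − 33.936 = 157.890px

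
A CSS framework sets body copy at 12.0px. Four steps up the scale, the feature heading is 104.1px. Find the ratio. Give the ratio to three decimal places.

1.716

The ratio satisfies 12.0 × r⁴ = 104.1, so r = (104.1 / 12.0)^(1/4).
r = 8.6750^(1/4) ≈ 1.7162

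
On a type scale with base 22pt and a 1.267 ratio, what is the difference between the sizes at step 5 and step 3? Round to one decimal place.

Step 3: 22.0 × 1.267³ = 44.746pt
Step 5: 22.0 × 1.267⁵ = 71.830pt
Difference: 71.830 − 44.746 = 27.084pt

27.1pt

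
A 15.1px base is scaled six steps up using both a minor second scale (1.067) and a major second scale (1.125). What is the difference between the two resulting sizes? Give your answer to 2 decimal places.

Minor second: 15.1 × 1.067⁶ = 22.2825px
Major second: 15.1 × 1.125⁶ = 30.6120px
Difference: 30.6120 − 22.2825 = 8.3295px

8.33px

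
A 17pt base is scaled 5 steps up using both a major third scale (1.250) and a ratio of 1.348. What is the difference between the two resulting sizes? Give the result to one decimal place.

Major third: 17.0 × 1.250⁵ = 51.880pt
At 1.348: 17.0 × 1.348⁵ = 75.666pt
Difference: 75.666 − 51.880 = 23.786pt

23.8pt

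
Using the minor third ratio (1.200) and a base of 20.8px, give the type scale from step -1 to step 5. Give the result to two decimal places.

17.33px, 20.80px, 24.96px, 29.95px, 35.94px, 43.13px, 51.76px

Step -1: 20.8 ÷ 1.200 = 17.33
Step 0: 20.8px
Step 1: 20.8 × 1.200 = 24.96
Step 2: 20.8 × 1.200² = 29.95
Step 3: 20.8 × 1.200³ = 35.94
Step 4: 20.8 × 1.200⁴ = 43.13
Step 5: 20.8 × 1.200⁵ = 51.76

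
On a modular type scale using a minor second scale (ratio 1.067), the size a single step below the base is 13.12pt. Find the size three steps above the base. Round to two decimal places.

17.01pt

The gap is 3 − (-1) = 4 steps, so the factor is 1.067^4.
13.12 × 1.067⁴ = 13.12 × 1.29616 ≈ 17.006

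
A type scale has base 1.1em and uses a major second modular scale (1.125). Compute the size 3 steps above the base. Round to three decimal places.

1.1 × 1.125³ = 1.1 × 1.42383 ≈ 1.566

1.566em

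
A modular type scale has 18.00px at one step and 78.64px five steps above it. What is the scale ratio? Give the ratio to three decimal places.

1.343

r⁵ = 78.64 / 18.00, so r = (78.64/18.00)^(1/5).
r = 4.3689^(1/5) ≈ 1.3430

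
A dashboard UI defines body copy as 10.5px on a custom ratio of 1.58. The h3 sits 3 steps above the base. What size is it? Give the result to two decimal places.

41.42px

10.5 × 1.58³ = 10.5 × 3.94431 ≈ 41.42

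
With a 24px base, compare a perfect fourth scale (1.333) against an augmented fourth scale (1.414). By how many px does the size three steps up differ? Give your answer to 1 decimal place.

11.0px

Perfect fourth: 24.0 × 1.333³ = 56.846px
Augmented fourth: 24.0 × 1.414³ = 67.852px
Difference: 67.852 − 56.846 = 11.006px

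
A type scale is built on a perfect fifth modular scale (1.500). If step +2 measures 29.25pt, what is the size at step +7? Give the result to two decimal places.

222.12pt

29.25 × 1.500⁵ = 29.25 × 7.59375 ≈ 222.117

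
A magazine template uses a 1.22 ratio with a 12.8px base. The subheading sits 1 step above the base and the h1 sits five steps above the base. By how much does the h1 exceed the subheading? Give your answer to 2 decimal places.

18.98px

Step 1: 12.8 × 1.22 = 15.6160px
Step 5: 12.8 × 1.22⁵ = 34.5947px
Difference: 34.5947 − 15.6160 = 18.9787px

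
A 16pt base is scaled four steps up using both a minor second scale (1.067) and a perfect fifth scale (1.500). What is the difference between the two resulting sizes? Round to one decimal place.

60.3pt

Minor second: 16.0 × 1.067⁴ = 20.739pt
Perfect fifth: 16.0 × 1.500⁴ = 81.000pt
Difference: 81.000 − 20.739 = 60.261pt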